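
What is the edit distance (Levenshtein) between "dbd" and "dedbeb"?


Computing edit distance: "dbd" -> "dedbeb"
DP table:
           d    e    d    b    e    b
      0    1    2    3    4    5    6
  d   1    0    1    2    3    4    5
  b   2    1    1    2    2    3    4
  d   3    2    2    1    2    3    4
Edit distance = dp[3][6] = 4

4


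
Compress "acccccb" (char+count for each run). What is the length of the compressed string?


Input: acccccb
Runs:
  'a' x 1 => "a1"
  'c' x 5 => "c5"
  'b' x 1 => "b1"
Compressed: "a1c5b1"
Compressed length: 6

6


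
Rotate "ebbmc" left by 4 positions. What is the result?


Input: "ebbmc", rotate left by 4
First 4 characters: "ebbm"
Remaining characters: "c"
Concatenate remaining + first: "c" + "ebbm" = "cebbm"

cebbm


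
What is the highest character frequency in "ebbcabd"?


Input: ebbcabd
Character counts:
  'a': 1
  'b': 3
  'c': 1
  'd': 1
  'e': 1
Maximum frequency: 3

3


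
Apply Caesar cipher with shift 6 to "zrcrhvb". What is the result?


Caesar cipher: shift "zrcrhvb" by 6
  'z' (pos 25) + 6 = pos 5 = 'f'
  'r' (pos 17) + 6 = pos 23 = 'x'
  'c' (pos 2) + 6 = pos 8 = 'i'
  'r' (pos 17) + 6 = pos 23 = 'x'
  'h' (pos 7) + 6 = pos 13 = 'n'
  'v' (pos 21) + 6 = pos 1 = 'b'
  'b' (pos 1) + 6 = pos 7 = 'h'
Result: fxixnbh

fxixnbh


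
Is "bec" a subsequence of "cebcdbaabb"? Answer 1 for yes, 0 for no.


Check if "bec" is a subsequence of "cebcdbaabb"
Greedy scan:
  Position 0 ('c'): no match needed
  Position 1 ('e'): no match needed
  Position 2 ('b'): matches sub[0] = 'b'
  Position 3 ('c'): no match needed
  Position 4 ('d'): no match needed
  Position 5 ('b'): no match needed
  Position 6 ('a'): no match needed
  Position 7 ('a'): no match needed
  Position 8 ('b'): no match needed
  Position 9 ('b'): no match needed
Only matched 1/3 characters => not a subsequence

0


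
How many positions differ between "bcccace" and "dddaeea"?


Comparing "bcccace" and "dddaeea" position by position:
  Position 0: 'b' vs 'd' => DIFFER
  Position 1: 'c' vs 'd' => DIFFER
  Position 2: 'c' vs 'd' => DIFFER
  Position 3: 'c' vs 'a' => DIFFER
  Position 4: 'a' vs 'e' => DIFFER
  Position 5: 'c' vs 'e' => DIFFER
  Position 6: 'e' vs 'a' => DIFFER
Positions that differ: 7

7


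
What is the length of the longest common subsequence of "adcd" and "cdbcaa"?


LCS of "adcd" and "cdbcaa"
DP table:
           c    d    b    c    a    a
      0    0    0    0    0    0    0
  a   0    0    0    0    0    1    1
  d   0    0    1    1    1    1    1
  c   0    1    1    1    2    2    2
  d   0    1    2    2    2    2    2
LCS length = dp[4][6] = 2

2


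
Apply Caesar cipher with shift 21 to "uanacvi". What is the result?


Caesar cipher: shift "uanacvi" by 21
  'u' (pos 20) + 21 = pos 15 = 'p'
  'a' (pos 0) + 21 = pos 21 = 'v'
  'n' (pos 13) + 21 = pos 8 = 'i'
  'a' (pos 0) + 21 = pos 21 = 'v'
  'c' (pos 2) + 21 = pos 23 = 'x'
  'v' (pos 21) + 21 = pos 16 = 'q'
  'i' (pos 8) + 21 = pos 3 = 'd'
Result: pvivxqd

pvivxqd


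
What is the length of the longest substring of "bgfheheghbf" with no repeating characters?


Input: "bgfheheghbf"
Sliding window (track last position of each char):
  Position 0 ('b'): window [0,0] length 1 -- new best
  Position 1 ('g'): window [0,1] length 2 -- new best
  Position 2 ('f'): window [0,2] length 3 -- new best
  Position 3 ('h'): window [0,3] length 4 -- new best
  Position 4 ('e'): window [0,4] length 5 -- new best
  Position 5 ('h'): repeat (last at 3), move window start to 4
  Position 5 ('h'): window [4,5] length 2
  Position 6 ('e'): repeat (last at 4), move window start to 5
  Position 6 ('e'): window [5,6] length 2
  Position 7 ('g'): window [5,7] length 3
  Position 8 ('h'): repeat (last at 5), move window start to 6
  Position 8 ('h'): window [6,8] length 3
  Position 9 ('b'): window [6,9] length 4
  Position 10 ('f'): window [6,10] length 5
Longest substring with no repeats: "bgfhe" with length 5

5


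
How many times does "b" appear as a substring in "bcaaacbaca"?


Searching for "b" in "bcaaacbaca"
Scanning each position:
  Position 0: "b" => MATCH
  Position 1: "c" => no
  Position 2: "a" => no
  Position 3: "a" => no
  Position 4: "a" => no
  Position 5: "c" => no
  Position 6: "b" => MATCH
  Position 7: "a" => no
  Position 8: "c" => no
  Position 9: "a" => no
Total occurrences: 2

2


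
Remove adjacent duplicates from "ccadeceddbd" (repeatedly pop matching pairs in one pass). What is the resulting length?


Input: ccadeceddbd
Stack-based adjacent duplicate removal:
  Read 'c': push. Stack: c
  Read 'c': matches stack top 'c' => pop. Stack: (empty)
  Read 'a': push. Stack: a
  Read 'd': push. Stack: ad
  Read 'e': push. Stack: ade
  Read 'c': push. Stack: adec
  Read 'e': push. Stack: adece
  Read 'd': push. Stack: adeced
  Read 'd': matches stack top 'd' => pop. Stack: adece
  Read 'b': push. Stack: adeceb
  Read 'd': push. Stack: adecebd
Final stack: "adecebd" (length 7)

7


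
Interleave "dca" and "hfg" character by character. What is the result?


Interleaving "dca" and "hfg":
  Position 0: 'd' from first, 'h' from second => "dh"
  Position 1: 'c' from first, 'f' from second => "cf"
  Position 2: 'a' from first, 'g' from second => "ag"
Result: dhcfag

dhcfag


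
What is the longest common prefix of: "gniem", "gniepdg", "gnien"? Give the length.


Words: gniem, gniepdg, gnien
  Position 0: all 'g' => match
  Position 1: all 'n' => match
  Position 2: all 'i' => match
  Position 3: all 'e' => match
  Position 4: ('m', 'p', 'n') => mismatch, stop
LCP = "gnie" (length 4)

4


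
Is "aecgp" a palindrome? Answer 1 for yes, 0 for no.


Input: aecgp
Reversed: pgcea
  Compare pos 0 ('a') with pos 4 ('p'): MISMATCH
  Compare pos 1 ('e') with pos 3 ('g'): MISMATCH
Result: not a palindrome

0


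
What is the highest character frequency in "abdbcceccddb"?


Input: abdbcceccddb
Character counts:
  'a': 1
  'b': 3
  'c': 4
  'd': 3
  'e': 1
Maximum frequency: 4

4


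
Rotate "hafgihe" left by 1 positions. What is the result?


Input: "hafgihe", rotate left by 1
First 1 characters: "h"
Remaining characters: "afgihe"
Concatenate remaining + first: "afgihe" + "h" = "afgiheh"

afgiheh


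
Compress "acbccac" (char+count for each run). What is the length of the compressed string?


Input: acbccac
Runs:
  'a' x 1 => "a1"
  'c' x 1 => "c1"
  'b' x 1 => "b1"
  'c' x 2 => "c2"
  'a' x 1 => "a1"
  'c' x 1 => "c1"
Compressed: "a1c1b1c2a1c1"
Compressed length: 12

12


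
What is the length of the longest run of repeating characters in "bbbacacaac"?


Input: "bbbacacaac"
Scanning for longest run:
  Position 1 ('b'): continues run of 'b', length=2
  Position 2 ('b'): continues run of 'b', length=3
  Position 3 ('a'): new char, reset run to 1
  Position 4 ('c'): new char, reset run to 1
  Position 5 ('a'): new char, reset run to 1
  Position 6 ('c'): new char, reset run to 1
  Position 7 ('a'): new char, reset run to 1
  Position 8 ('a'): continues run of 'a', length=2
  Position 9 ('c'): new char, reset run to 1
Longest run: 'b' with length 3

3


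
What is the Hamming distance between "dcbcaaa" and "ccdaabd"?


Comparing "dcbcaaa" and "ccdaabd" position by position:
  Position 0: 'd' vs 'c' => differ
  Position 1: 'c' vs 'c' => same
  Position 2: 'b' vs 'd' => differ
  Position 3: 'c' vs 'a' => differ
  Position 4: 'a' vs 'a' => same
  Position 5: 'a' vs 'b' => differ
  Position 6: 'a' vs 'd' => differ
Total differences (Hamming distance): 5

5


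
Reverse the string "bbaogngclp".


Input: bbaogngclp
Reading characters right to left:
  Position 9: 'p'
  Position 8: 'l'
  Position 7: 'c'
  Position 6: 'g'
  Position 5: 'n'
  Position 4: 'g'
  Position 3: 'o'
  Position 2: 'a'
  Position 1: 'b'
  Position 0: 'b'
Reversed: plcgngoabb

plcgngoabb


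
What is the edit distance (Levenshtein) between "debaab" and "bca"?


Computing edit distance: "debaab" -> "bca"
DP table:
           b    c    a
      0    1    2    3
  d   1    1    2    3
  e   2    2    2    3
  b   3    2    3    3
  a   4    3    3    3
  a   5    4    4    3
  b   6    5    5    4
Edit distance = dp[6][3] = 4

4


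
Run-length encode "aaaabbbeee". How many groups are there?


Input: aaaabbbeee
Scanning for consecutive runs:
  Group 1: 'a' x 4 (positions 0-3)
  Group 2: 'b' x 3 (positions 4-6)
  Group 3: 'e' x 3 (positions 7-9)
Total groups: 3

3


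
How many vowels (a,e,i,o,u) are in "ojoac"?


Input: ojoac
Checking each character:
  'o' at position 0: vowel (running total: 1)
  'j' at position 1: consonant
  'o' at position 2: vowel (running total: 2)
  'a' at position 3: vowel (running total: 3)
  'c' at position 4: consonant
Total vowels: 3

3


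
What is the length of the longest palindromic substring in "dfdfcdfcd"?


Input: "dfdfcdfcd"
Checking substrings for palindromes:
  [0:3] "dfd" (len 3) => palindrome
  [1:4] "fdf" (len 3) => palindrome
Longest palindromic substring: "dfd" with length 3

3


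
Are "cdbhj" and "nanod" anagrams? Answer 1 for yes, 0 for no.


Strings: "cdbhj", "nanod"
Sorted first:  bcdhj
Sorted second: adnno
Differ at position 0: 'b' vs 'a' => not anagrams

0


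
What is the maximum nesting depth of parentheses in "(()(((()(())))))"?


Input: "(()(((()(())))))"
Tracking depth:
  Position 0 '(': depth becomes 1
  Position 1 '(': depth becomes 2
  Position 2 ')': depth becomes 1
  Position 3 '(': depth becomes 2
  Position 4 '(': depth becomes 3
  Position 5 '(': depth becomes 4
  Position 6 '(': depth becomes 5
  Position 7 ')': depth becomes 4
  Position 8 '(': depth becomes 5
  Position 9 '(': depth becomes 6
  Position 10 ')': depth becomes 5
  Position 11 ')': depth becomes 4
  Position 12 ')': depth becomes 3
  Position 13 ')': depth becomes 2
  Position 14 ')': depth becomes 1
  Position 15 ')': depth becomes 0
Maximum depth reached: 6

6


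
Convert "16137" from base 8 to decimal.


Input: "16137" in base 8
Positional expansion:
  Digit '1' (value 1) x 8^4 = 4096
  Digit '6' (value 6) x 8^3 = 3072
  Digit '1' (value 1) x 8^2 = 64
  Digit '3' (value 3) x 8^1 = 24
  Digit '7' (value 7) x 8^0 = 7
Sum = 7263

7263


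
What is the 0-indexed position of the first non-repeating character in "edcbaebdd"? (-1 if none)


Input: edcbaebdd
Character frequencies:
  'a': 1
  'b': 2
  'c': 1
  'd': 3
  'e': 2
Scanning left to right for freq == 1:
  Position 0 ('e'): freq=2, skip
  Position 1 ('d'): freq=3, skip
  Position 2 ('c'): unique! => answer = 2

2


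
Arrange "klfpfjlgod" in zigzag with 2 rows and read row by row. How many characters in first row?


Zigzag "klfpfjlgod" into 2 rows:
Placing characters:
  'k' => row 0
  'l' => row 1
  'f' => row 0
  'p' => row 1
  'f' => row 0
  'j' => row 1
  'l' => row 0
  'g' => row 1
  'o' => row 0
  'd' => row 1
Rows:
  Row 0: "kfflo"
  Row 1: "lpjgd"
First row length: 5

5


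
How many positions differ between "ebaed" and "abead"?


Comparing "ebaed" and "abead" position by position:
  Position 0: 'e' vs 'a' => DIFFER
  Position 1: 'b' vs 'b' => same
  Position 2: 'a' vs 'e' => DIFFER
  Position 3: 'e' vs 'a' => DIFFER
  Position 4: 'd' vs 'd' => same
Positions that differ: 3

3


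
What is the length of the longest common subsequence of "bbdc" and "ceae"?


LCS of "bbdc" and "ceae"
DP table:
           c    e    a    e
      0    0    0    0    0
  b   0    0    0    0    0
  b   0    0    0    0    0
  d   0    0    0    0    0
  c   0    1    1    1    1
LCS length = dp[4][4] = 1

1


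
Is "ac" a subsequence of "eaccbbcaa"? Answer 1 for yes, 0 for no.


Check if "ac" is a subsequence of "eaccbbcaa"
Greedy scan:
  Position 0 ('e'): no match needed
  Position 1 ('a'): matches sub[0] = 'a'
  Position 2 ('c'): matches sub[1] = 'c'
  Position 3 ('c'): no match needed
  Position 4 ('b'): no match needed
  Position 5 ('b'): no match needed
  Position 6 ('c'): no match needed
  Position 7 ('a'): no match needed
  Position 8 ('a'): no match needed
All 2 characters matched => is a subsequence

1


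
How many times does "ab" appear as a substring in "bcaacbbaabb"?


Searching for "ab" in "bcaacbbaabb"
Scanning each position:
  Position 0: "bc" => no
  Position 1: "ca" => no
  Position 2: "aa" => no
  Position 3: "ac" => no
  Position 4: "cb" => no
  Position 5: "bb" => no
  Position 6: "ba" => no
  Position 7: "aa" => no
  Position 8: "ab" => MATCH
  Position 9: "bb" => no
Total occurrences: 1

1


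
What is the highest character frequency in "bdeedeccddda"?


Input: bdeedeccddda
Character counts:
  'a': 1
  'b': 1
  'c': 2
  'd': 5
  'e': 3
Maximum frequency: 5

5


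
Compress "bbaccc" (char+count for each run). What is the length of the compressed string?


Input: bbaccc
Runs:
  'b' x 2 => "b2"
  'a' x 1 => "a1"
  'c' x 3 => "c3"
Compressed: "b2a1c3"
Compressed length: 6

6


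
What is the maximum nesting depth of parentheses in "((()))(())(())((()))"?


Input: "((()))(())(())((()))"
Tracking depth:
  Position 0 '(': depth becomes 1
  Position 1 '(': depth becomes 2
  Position 2 '(': depth becomes 3
  Position 3 ')': depth becomes 2
  Position 4 ')': depth becomes 1
  Position 5 ')': depth becomes 0
  Position 6 '(': depth becomes 1
  Position 7 '(': depth becomes 2
  Position 8 ')': depth becomes 1
  Position 9 ')': depth becomes 0
  Position 10 '(': depth becomes 1
  Position 11 '(': depth becomes 2
  Position 12 ')': depth becomes 1
  Position 13 ')': depth becomes 0
  Position 14 '(': depth becomes 1
  Position 15 '(': depth becomes 2
  Position 16 '(': depth becomes 3
  Position 17 ')': depth becomes 2
  Position 18 ')': depth becomes 1
  Position 19 ')': depth becomes 0
Maximum depth reached: 3

3


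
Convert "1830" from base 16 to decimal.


Input: "1830" in base 16
Positional expansion:
  Digit '1' (value 1) x 16^3 = 4096
  Digit '8' (value 8) x 16^2 = 2048
  Digit '3' (value 3) x 16^1 = 48
  Digit '0' (value 0) x 16^0 = 0
Sum = 6192

6192


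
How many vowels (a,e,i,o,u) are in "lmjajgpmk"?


Input: lmjajgpmk
Checking each character:
  'l' at position 0: consonant
  'm' at position 1: consonant
  'j' at position 2: consonant
  'a' at position 3: vowel (running total: 1)
  'j' at position 4: consonant
  'g' at position 5: consonant
  'p' at position 6: consonant
  'm' at position 7: consonant
  'k' at position 8: consonant
Total vowels: 1

1


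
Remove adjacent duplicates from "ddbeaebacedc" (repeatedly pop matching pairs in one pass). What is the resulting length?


Input: ddbeaebacedc
Stack-based adjacent duplicate removal:
  Read 'd': push. Stack: d
  Read 'd': matches stack top 'd' => pop. Stack: (empty)
  Read 'b': push. Stack: b
  Read 'e': push. Stack: be
  Read 'a': push. Stack: bea
  Read 'e': push. Stack: beae
  Read 'b': push. Stack: beaeb
  Read 'a': push. Stack: beaeba
  Read 'c': push. Stack: beaebac
  Read 'e': push. Stack: beaebace
  Read 'd': push. Stack: beaebaced
  Read 'c': push. Stack: beaebacedc
Final stack: "beaebacedc" (length 10)

10


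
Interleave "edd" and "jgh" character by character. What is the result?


Interleaving "edd" and "jgh":
  Position 0: 'e' from first, 'j' from second => "ej"
  Position 1: 'd' from first, 'g' from second => "dg"
  Position 2: 'd' from first, 'h' from second => "dh"
Result: ejdgdh

ejdgdh


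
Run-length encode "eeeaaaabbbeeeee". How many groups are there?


Input: eeeaaaabbbeeeee
Scanning for consecutive runs:
  Group 1: 'e' x 3 (positions 0-2)
  Group 2: 'a' x 4 (positions 3-6)
  Group 3: 'b' x 3 (positions 7-9)
  Group 4: 'e' x 5 (positions 10-14)
Total groups: 4

4


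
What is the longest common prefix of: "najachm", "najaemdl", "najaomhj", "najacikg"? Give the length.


Words: najachm, najaemdl, najaomhj, najacikg
  Position 0: all 'n' => match
  Position 1: all 'a' => match
  Position 2: all 'j' => match
  Position 3: all 'a' => match
  Position 4: ('c', 'e', 'o', 'c') => mismatch, stop
LCP = "naja" (length 4)

4


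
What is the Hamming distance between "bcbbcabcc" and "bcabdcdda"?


Comparing "bcbbcabcc" and "bcabdcdda" position by position:
  Position 0: 'b' vs 'b' => same
  Position 1: 'c' vs 'c' => same
  Position 2: 'b' vs 'a' => differ
  Position 3: 'b' vs 'b' => same
  Position 4: 'c' vs 'd' => differ
  Position 5: 'a' vs 'c' => differ
  Position 6: 'b' vs 'd' => differ
  Position 7: 'c' vs 'd' => differ
  Position 8: 'c' vs 'a' => differ
Total differences (Hamming distance): 6

6


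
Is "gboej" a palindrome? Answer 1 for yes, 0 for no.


Input: gboej
Reversed: jeobg
  Compare pos 0 ('g') with pos 4 ('j'): MISMATCH
  Compare pos 1 ('b') with pos 3 ('e'): MISMATCH
Result: not a palindrome

0


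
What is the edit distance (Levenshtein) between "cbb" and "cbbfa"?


Computing edit distance: "cbb" -> "cbbfa"
DP table:
           c    b    b    f    a
      0    1    2    3    4    5
  c   1    0    1    2    3    4
  b   2    1    0    1    2    3
  b   3    2    1    0    1    2
Edit distance = dp[3][5] = 2

2


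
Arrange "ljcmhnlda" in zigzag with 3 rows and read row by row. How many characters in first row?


Zigzag "ljcmhnlda" into 3 rows:
Placing characters:
  'l' => row 0
  'j' => row 1
  'c' => row 2
  'm' => row 1
  'h' => row 0
  'n' => row 1
  'l' => row 2
  'd' => row 1
  'a' => row 0
Rows:
  Row 0: "lha"
  Row 1: "jmnd"
  Row 2: "cl"
First row length: 3

3


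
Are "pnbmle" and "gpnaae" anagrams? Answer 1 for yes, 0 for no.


Strings: "pnbmle", "gpnaae"
Sorted first:  belmnp
Sorted second: aaegnp
Differ at position 0: 'b' vs 'a' => not anagrams

0


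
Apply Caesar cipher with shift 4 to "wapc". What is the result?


Caesar cipher: shift "wapc" by 4
  'w' (pos 22) + 4 = pos 0 = 'a'
  'a' (pos 0) + 4 = pos 4 = 'e'
  'p' (pos 15) + 4 = pos 19 = 't'
  'c' (pos 2) + 4 = pos 6 = 'g'
Result: aetg

aetg


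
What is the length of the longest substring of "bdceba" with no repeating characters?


Input: "bdceba"
Sliding window (track last position of each char):
  Position 0 ('b'): window [0,0] length 1 -- new best
  Position 1 ('d'): window [0,1] length 2 -- new best
  Position 2 ('c'): window [0,2] length 3 -- new best
  Position 3 ('e'): window [0,3] length 4 -- new best
  Position 4 ('b'): repeat (last at 0), move window start to 1
  Position 4 ('b'): window [1,4] length 4
  Position 5 ('a'): window [1,5] length 5 -- new best
Longest substring with no repeats: "dceba" with length 5

5


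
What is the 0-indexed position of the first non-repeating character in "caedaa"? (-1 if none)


Input: caedaa
Character frequencies:
  'a': 3
  'c': 1
  'd': 1
  'e': 1
Scanning left to right for freq == 1:
  Position 0 ('c'): unique! => answer = 0

0


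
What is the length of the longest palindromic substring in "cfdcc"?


Input: "cfdcc"
Checking substrings for palindromes:
  [3:5] "cc" (len 2) => palindrome
Longest palindromic substring: "cc" with length 2

2


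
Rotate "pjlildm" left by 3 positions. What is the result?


Input: "pjlildm", rotate left by 3
First 3 characters: "pjl"
Remaining characters: "ildm"
Concatenate remaining + first: "ildm" + "pjl" = "ildmpjl"

ildmpjl


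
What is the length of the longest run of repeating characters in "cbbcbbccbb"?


Input: "cbbcbbccbb"
Scanning for longest run:
  Position 1 ('b'): new char, reset run to 1
  Position 2 ('b'): continues run of 'b', length=2
  Position 3 ('c'): new char, reset run to 1
  Position 4 ('b'): new char, reset run to 1
  Position 5 ('b'): continues run of 'b', length=2
  Position 6 ('c'): new char, reset run to 1
  Position 7 ('c'): continues run of 'c', length=2
  Position 8 ('b'): new char, reset run to 1
  Position 9 ('b'): continues run of 'b', length=2
Longest run: 'b' with length 2

2


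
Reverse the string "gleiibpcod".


Input: gleiibpcod
Reading characters right to left:
  Position 9: 'd'
  Position 8: 'o'
  Position 7: 'c'
  Position 6: 'p'
  Position 5: 'b'
  Position 4: 'i'
  Position 3: 'i'
  Position 2: 'e'
  Position 1: 'l'
  Position 0: 'g'
Reversed: docpbiielg

docpbiielg


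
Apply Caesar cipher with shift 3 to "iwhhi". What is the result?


Caesar cipher: shift "iwhhi" by 3
  'i' (pos 8) + 3 = pos 11 = 'l'
  'w' (pos 22) + 3 = pos 25 = 'z'
  'h' (pos 7) + 3 = pos 10 = 'k'
  'h' (pos 7) + 3 = pos 10 = 'k'
  'i' (pos 8) + 3 = pos 11 = 'l'
Result: lzkkl

lzkkl


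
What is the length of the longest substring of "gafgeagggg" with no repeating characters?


Input: "gafgeagggg"
Sliding window (track last position of each char):
  Position 0 ('g'): window [0,0] length 1 -- new best
  Position 1 ('a'): window [0,1] length 2 -- new best
  Position 2 ('f'): window [0,2] length 3 -- new best
  Position 3 ('g'): repeat (last at 0), move window start to 1
  Position 3 ('g'): window [1,3] length 3
  Position 4 ('e'): window [1,4] length 4 -- new best
  Position 5 ('a'): repeat (last at 1), move window start to 2
  Position 5 ('a'): window [2,5] length 4
  Position 6 ('g'): repeat (last at 3), move window start to 4
  Position 6 ('g'): window [4,6] length 3
  Position 7 ('g'): repeat (last at 6), move window start to 7
  Position 7 ('g'): window [7,7] length 1
  Position 8 ('g'): repeat (last at 7), move window start to 8
  Position 8 ('g'): window [8,8] length 1
  Position 9 ('g'): repeat (last at 8), move window start to 9
  Position 9 ('g'): window [9,9] length 1
Longest substring with no repeats: "afge" with length 4

4


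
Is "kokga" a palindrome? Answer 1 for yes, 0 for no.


Input: kokga
Reversed: agkok
  Compare pos 0 ('k') with pos 4 ('a'): MISMATCH
  Compare pos 1 ('o') with pos 3 ('g'): MISMATCH
Result: not a palindrome

0


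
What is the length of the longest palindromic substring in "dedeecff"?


Input: "dedeecff"
Checking substrings for palindromes:
  [0:3] "ded" (len 3) => palindrome
  [1:4] "ede" (len 3) => palindrome
  [3:5] "ee" (len 2) => palindrome
  [6:8] "ff" (len 2) => palindrome
Longest palindromic substring: "ded" with length 3

3


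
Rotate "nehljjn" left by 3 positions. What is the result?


Input: "nehljjn", rotate left by 3
First 3 characters: "neh"
Remaining characters: "ljjn"
Concatenate remaining + first: "ljjn" + "neh" = "ljjnneh"

ljjnneh


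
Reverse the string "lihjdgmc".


Input: lihjdgmc
Reading characters right to left:
  Position 7: 'c'
  Position 6: 'm'
  Position 5: 'g'
  Position 4: 'd'
  Position 3: 'j'
  Position 2: 'h'
  Position 1: 'i'
  Position 0: 'l'
Reversed: cmgdjhil

cmgdjhil


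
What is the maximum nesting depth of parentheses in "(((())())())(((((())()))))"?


Input: "(((())())())(((((())()))))"
Tracking depth:
  Position 0 '(': depth becomes 1
  Position 1 '(': depth becomes 2
  Position 2 '(': depth becomes 3
  Position 3 '(': depth becomes 4
  Position 4 ')': depth becomes 3
  Position 5 ')': depth becomes 2
  Position 6 '(': depth becomes 3
  Position 7 ')': depth becomes 2
  Position 8 ')': depth becomes 1
  Position 9 '(': depth becomes 2
  Position 10 ')': depth becomes 1
  Position 11 ')': depth becomes 0
  Position 12 '(': depth becomes 1
  Position 13 '(': depth becomes 2
  Position 14 '(': depth becomes 3
  Position 15 '(': depth becomes 4
  Position 16 '(': depth becomes 5
  Position 17 '(': depth becomes 6
  Position 18 ')': depth becomes 5
  Position 19 ')': depth becomes 4
  Position 20 '(': depth becomes 5
  Position 21 ')': depth becomes 4
  Position 22 ')': depth becomes 3
  Position 23 ')': depth becomes 2
  Position 24 ')': depth becomes 1
  Position 25 ')': depth becomes 0
Maximum depth reached: 6

6


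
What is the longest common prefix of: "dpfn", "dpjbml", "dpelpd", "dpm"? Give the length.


Words: dpfn, dpjbml, dpelpd, dpm
  Position 0: all 'd' => match
  Position 1: all 'p' => match
  Position 2: ('f', 'j', 'e', 'm') => mismatch, stop
LCP = "dp" (length 2)

2


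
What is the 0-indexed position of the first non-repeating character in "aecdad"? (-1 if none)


Input: aecdad
Character frequencies:
  'a': 2
  'c': 1
  'd': 2
  'e': 1
Scanning left to right for freq == 1:
  Position 0 ('a'): freq=2, skip
  Position 1 ('e'): unique! => answer = 1

1


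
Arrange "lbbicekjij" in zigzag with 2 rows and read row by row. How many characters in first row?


Zigzag "lbbicekjij" into 2 rows:
Placing characters:
  'l' => row 0
  'b' => row 1
  'b' => row 0
  'i' => row 1
  'c' => row 0
  'e' => row 1
  'k' => row 0
  'j' => row 1
  'i' => row 0
  'j' => row 1
Rows:
  Row 0: "lbcki"
  Row 1: "biejj"
First row length: 5

5


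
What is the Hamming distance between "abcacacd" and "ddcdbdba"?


Comparing "abcacacd" and "ddcdbdba" position by position:
  Position 0: 'a' vs 'd' => differ
  Position 1: 'b' vs 'd' => differ
  Position 2: 'c' vs 'c' => same
  Position 3: 'a' vs 'd' => differ
  Position 4: 'c' vs 'b' => differ
  Position 5: 'a' vs 'd' => differ
  Position 6: 'c' vs 'b' => differ
  Position 7: 'd' vs 'a' => differ
Total differences (Hamming distance): 7

7


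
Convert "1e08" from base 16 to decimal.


Input: "1e08" in base 16
Positional expansion:
  Digit '1' (value 1) x 16^3 = 4096
  Digit 'e' (value 14) x 16^2 = 3584
  Digit '0' (value 0) x 16^1 = 0
  Digit '8' (value 8) x 16^0 = 8
Sum = 7688

7688


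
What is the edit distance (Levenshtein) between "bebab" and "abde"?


Computing edit distance: "bebab" -> "abde"
DP table:
           a    b    d    e
      0    1    2    3    4
  b   1    1    1    2    3
  e   2    2    2    2    2
  b   3    3    2    3    3
  a   4    3    3    3    4
  b   5    4    3    4    4
Edit distance = dp[5][4] = 4

4


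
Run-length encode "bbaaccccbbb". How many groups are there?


Input: bbaaccccbbb
Scanning for consecutive runs:
  Group 1: 'b' x 2 (positions 0-1)
  Group 2: 'a' x 2 (positions 2-3)
  Group 3: 'c' x 4 (positions 4-7)
  Group 4: 'b' x 3 (positions 8-10)
Total groups: 4

4


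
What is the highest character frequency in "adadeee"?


Input: adadeee
Character counts:
  'a': 2
  'd': 2
  'e': 3
Maximum frequency: 3

3


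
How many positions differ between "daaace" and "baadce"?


Comparing "daaace" and "baadce" position by position:
  Position 0: 'd' vs 'b' => DIFFER
  Position 1: 'a' vs 'a' => same
  Position 2: 'a' vs 'a' => same
  Position 3: 'a' vs 'd' => DIFFER
  Position 4: 'c' vs 'c' => same
  Position 5: 'e' vs 'e' => same
Positions that differ: 2

2


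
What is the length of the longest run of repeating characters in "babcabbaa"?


Input: "babcabbaa"
Scanning for longest run:
  Position 1 ('a'): new char, reset run to 1
  Position 2 ('b'): new char, reset run to 1
  Position 3 ('c'): new char, reset run to 1
  Position 4 ('a'): new char, reset run to 1
  Position 5 ('b'): new char, reset run to 1
  Position 6 ('b'): continues run of 'b', length=2
  Position 7 ('a'): new char, reset run to 1
  Position 8 ('a'): continues run of 'a', length=2
Longest run: 'b' with length 2

2


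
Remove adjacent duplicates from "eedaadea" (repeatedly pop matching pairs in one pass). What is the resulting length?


Input: eedaadea
Stack-based adjacent duplicate removal:
  Read 'e': push. Stack: e
  Read 'e': matches stack top 'e' => pop. Stack: (empty)
  Read 'd': push. Stack: d
  Read 'a': push. Stack: da
  Read 'a': matches stack top 'a' => pop. Stack: d
  Read 'd': matches stack top 'd' => pop. Stack: (empty)
  Read 'e': push. Stack: e
  Read 'a': push. Stack: ea
Final stack: "ea" (length 2)

2


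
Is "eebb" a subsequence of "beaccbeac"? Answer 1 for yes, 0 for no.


Check if "eebb" is a subsequence of "beaccbeac"
Greedy scan:
  Position 0 ('b'): no match needed
  Position 1 ('e'): matches sub[0] = 'e'
  Position 2 ('a'): no match needed
  Position 3 ('c'): no match needed
  Position 4 ('c'): no match needed
  Position 5 ('b'): no match needed
  Position 6 ('e'): matches sub[1] = 'e'
  Position 7 ('a'): no match needed
  Position 8 ('c'): no match needed
Only matched 2/4 characters => not a subsequence

0


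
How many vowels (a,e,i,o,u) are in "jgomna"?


Input: jgomna
Checking each character:
  'j' at position 0: consonant
  'g' at position 1: consonant
  'o' at position 2: vowel (running total: 1)
  'm' at position 3: consonant
  'n' at position 4: consonant
  'a' at position 5: vowel (running total: 2)
Total vowels: 2

2


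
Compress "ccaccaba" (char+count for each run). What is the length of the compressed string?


Input: ccaccaba
Runs:
  'c' x 2 => "c2"
  'a' x 1 => "a1"
  'c' x 2 => "c2"
  'a' x 1 => "a1"
  'b' x 1 => "b1"
  'a' x 1 => "a1"
Compressed: "c2a1c2a1b1a1"
Compressed length: 12

12


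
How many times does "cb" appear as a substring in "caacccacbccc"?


Searching for "cb" in "caacccacbccc"
Scanning each position:
  Position 0: "ca" => no
  Position 1: "aa" => no
  Position 2: "ac" => no
  Position 3: "cc" => no
  Position 4: "cc" => no
  Position 5: "ca" => no
  Position 6: "ac" => no
  Position 7: "cb" => MATCH
  Position 8: "bc" => no
  Position 9: "cc" => no
  Position 10: "cc" => no
Total occurrences: 1

1


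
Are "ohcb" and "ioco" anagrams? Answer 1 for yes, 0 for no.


Strings: "ohcb", "ioco"
Sorted first:  bcho
Sorted second: cioo
Differ at position 0: 'b' vs 'c' => not anagrams

0


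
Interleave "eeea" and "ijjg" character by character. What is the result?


Interleaving "eeea" and "ijjg":
  Position 0: 'e' from first, 'i' from second => "ei"
  Position 1: 'e' from first, 'j' from second => "ej"
  Position 2: 'e' from first, 'j' from second => "ej"
  Position 3: 'a' from first, 'g' from second => "ag"
Result: eiejejag

eiejejag


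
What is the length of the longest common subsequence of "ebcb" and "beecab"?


LCS of "ebcb" and "beecab"
DP table:
           b    e    e    c    a    b
      0    0    0    0    0    0    0
  e   0    0    1    1    1    1    1
  b   0    1    1    1    1    1    2
  c   0    1    1    1    2    2    2
  b   0    1    1    1    2    2    3
LCS length = dp[4][6] = 3

3


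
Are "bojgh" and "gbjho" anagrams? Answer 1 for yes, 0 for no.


Strings: "bojgh", "gbjho"
Sorted first:  bghjo
Sorted second: bghjo
Sorted forms match => anagrams

1


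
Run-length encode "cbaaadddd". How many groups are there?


Input: cbaaadddd
Scanning for consecutive runs:
  Group 1: 'c' x 1 (positions 0-0)
  Group 2: 'b' x 1 (positions 1-1)
  Group 3: 'a' x 3 (positions 2-4)
  Group 4: 'd' x 4 (positions 5-8)
Total groups: 4

4


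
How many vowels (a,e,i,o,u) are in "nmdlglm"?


Input: nmdlglm
Checking each character:
  'n' at position 0: consonant
  'm' at position 1: consonant
  'd' at position 2: consonant
  'l' at position 3: consonant
  'g' at position 4: consonant
  'l' at position 5: consonant
  'm' at position 6: consonant
Total vowels: 0

0


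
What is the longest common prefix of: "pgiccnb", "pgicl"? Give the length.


Words: pgiccnb, pgicl
  Position 0: all 'p' => match
  Position 1: all 'g' => match
  Position 2: all 'i' => match
  Position 3: all 'c' => match
  Position 4: ('c', 'l') => mismatch, stop
LCP = "pgic" (length 4)

4


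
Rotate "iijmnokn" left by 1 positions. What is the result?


Input: "iijmnokn", rotate left by 1
First 1 characters: "i"
Remaining characters: "ijmnokn"
Concatenate remaining + first: "ijmnokn" + "i" = "ijmnokni"

ijmnokni


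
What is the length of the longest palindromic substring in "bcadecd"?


Input: "bcadecd"
Checking substrings for palindromes:
  No multi-char palindromic substrings found
Longest palindromic substring: "b" with length 1

1


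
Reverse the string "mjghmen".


Input: mjghmen
Reading characters right to left:
  Position 6: 'n'
  Position 5: 'e'
  Position 4: 'm'
  Position 3: 'h'
  Position 2: 'g'
  Position 1: 'j'
  Position 0: 'm'
Reversed: nemhgjm

nemhgjm


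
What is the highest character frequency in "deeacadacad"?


Input: deeacadacad
Character counts:
  'a': 4
  'c': 2
  'd': 3
  'e': 2
Maximum frequency: 4

4


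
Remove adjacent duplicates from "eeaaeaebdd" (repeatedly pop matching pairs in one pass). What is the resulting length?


Input: eeaaeaebdd
Stack-based adjacent duplicate removal:
  Read 'e': push. Stack: e
  Read 'e': matches stack top 'e' => pop. Stack: (empty)
  Read 'a': push. Stack: a
  Read 'a': matches stack top 'a' => pop. Stack: (empty)
  Read 'e': push. Stack: e
  Read 'a': push. Stack: ea
  Read 'e': push. Stack: eae
  Read 'b': push. Stack: eaeb
  Read 'd': push. Stack: eaebd
  Read 'd': matches stack top 'd' => pop. Stack: eaeb
Final stack: "eaeb" (length 4)

4


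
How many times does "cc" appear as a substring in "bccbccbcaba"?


Searching for "cc" in "bccbccbcaba"
Scanning each position:
  Position 0: "bc" => no
  Position 1: "cc" => MATCH
  Position 2: "cb" => no
  Position 3: "bc" => no
  Position 4: "cc" => MATCH
  Position 5: "cb" => no
  Position 6: "bc" => no
  Position 7: "ca" => no
  Position 8: "ab" => no
  Position 9: "ba" => no
Total occurrences: 2

2


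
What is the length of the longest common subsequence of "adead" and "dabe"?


LCS of "adead" and "dabe"
DP table:
           d    a    b    e
      0    0    0    0    0
  a   0    0    1    1    1
  d   0    1    1    1    1
  e   0    1    1    1    2
  a   0    1    2    2    2
  d   0    1    2    2    2
LCS length = dp[5][4] = 2

2


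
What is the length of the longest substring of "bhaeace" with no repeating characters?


Input: "bhaeace"
Sliding window (track last position of each char):
  Position 0 ('b'): window [0,0] length 1 -- new best
  Position 1 ('h'): window [0,1] length 2 -- new best
  Position 2 ('a'): window [0,2] length 3 -- new best
  Position 3 ('e'): window [0,3] length 4 -- new best
  Position 4 ('a'): repeat (last at 2), move window start to 3
  Position 4 ('a'): window [3,4] length 2
  Position 5 ('c'): window [3,5] length 3
  Position 6 ('e'): repeat (last at 3), move window start to 4
  Position 6 ('e'): window [4,6] length 3
Longest substring with no repeats: "bhae" with length 4

4


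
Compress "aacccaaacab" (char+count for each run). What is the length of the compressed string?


Input: aacccaaacab
Runs:
  'a' x 2 => "a2"
  'c' x 3 => "c3"
  'a' x 3 => "a3"
  'c' x 1 => "c1"
  'a' x 1 => "a1"
  'b' x 1 => "b1"
Compressed: "a2c3a3c1a1b1"
Compressed length: 12

12


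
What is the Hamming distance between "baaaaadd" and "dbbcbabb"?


Comparing "baaaaadd" and "dbbcbabb" position by position:
  Position 0: 'b' vs 'd' => differ
  Position 1: 'a' vs 'b' => differ
  Position 2: 'a' vs 'b' => differ
  Position 3: 'a' vs 'c' => differ
  Position 4: 'a' vs 'b' => differ
  Position 5: 'a' vs 'a' => same
  Position 6: 'd' vs 'b' => differ
  Position 7: 'd' vs 'b' => differ
Total differences (Hamming distance): 7

7


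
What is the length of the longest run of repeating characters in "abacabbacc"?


Input: "abacabbacc"
Scanning for longest run:
  Position 1 ('b'): new char, reset run to 1
  Position 2 ('a'): new char, reset run to 1
  Position 3 ('c'): new char, reset run to 1
  Position 4 ('a'): new char, reset run to 1
  Position 5 ('b'): new char, reset run to 1
  Position 6 ('b'): continues run of 'b', length=2
  Position 7 ('a'): new char, reset run to 1
  Position 8 ('c'): new char, reset run to 1
  Position 9 ('c'): continues run of 'c', length=2
Longest run: 'b' with length 2

2


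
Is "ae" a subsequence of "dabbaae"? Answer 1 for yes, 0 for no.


Check if "ae" is a subsequence of "dabbaae"
Greedy scan:
  Position 0 ('d'): no match needed
  Position 1 ('a'): matches sub[0] = 'a'
  Position 2 ('b'): no match needed
  Position 3 ('b'): no match needed
  Position 4 ('a'): no match needed
  Position 5 ('a'): no match needed
  Position 6 ('e'): matches sub[1] = 'e'
All 2 characters matched => is a subsequence

1


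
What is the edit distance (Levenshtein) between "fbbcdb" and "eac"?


Computing edit distance: "fbbcdb" -> "eac"
DP table:
           e    a    c
      0    1    2    3
  f   1    1    2    3
  b   2    2    2    3
  b   3    3    3    3
  c   4    4    4    3
  d   5    5    5    4
  b   6    6    6    5
Edit distance = dp[6][3] = 5

5


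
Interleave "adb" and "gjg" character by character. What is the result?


Interleaving "adb" and "gjg":
  Position 0: 'a' from first, 'g' from second => "ag"
  Position 1: 'd' from first, 'j' from second => "dj"
  Position 2: 'b' from first, 'g' from second => "bg"
Result: agdjbg

agdjbg


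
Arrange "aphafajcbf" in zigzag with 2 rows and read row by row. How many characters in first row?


Zigzag "aphafajcbf" into 2 rows:
Placing characters:
  'a' => row 0
  'p' => row 1
  'h' => row 0
  'a' => row 1
  'f' => row 0
  'a' => row 1
  'j' => row 0
  'c' => row 1
  'b' => row 0
  'f' => row 1
Rows:
  Row 0: "ahfjb"
  Row 1: "paacf"
First row length: 5

5


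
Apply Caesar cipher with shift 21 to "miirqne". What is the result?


Caesar cipher: shift "miirqne" by 21
  'm' (pos 12) + 21 = pos 7 = 'h'
  'i' (pos 8) + 21 = pos 3 = 'd'
  'i' (pos 8) + 21 = pos 3 = 'd'
  'r' (pos 17) + 21 = pos 12 = 'm'
  'q' (pos 16) + 21 = pos 11 = 'l'
  'n' (pos 13) + 21 = pos 8 = 'i'
  'e' (pos 4) + 21 = pos 25 = 'z'
Result: hddmliz

hddmliz


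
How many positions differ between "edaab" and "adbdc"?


Comparing "edaab" and "adbdc" position by position:
  Position 0: 'e' vs 'a' => DIFFER
  Position 1: 'd' vs 'd' => same
  Position 2: 'a' vs 'b' => DIFFER
  Position 3: 'a' vs 'd' => DIFFER
  Position 4: 'b' vs 'c' => DIFFER
Positions that differ: 4

4


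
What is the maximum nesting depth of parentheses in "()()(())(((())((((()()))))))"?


Input: "()()(())(((())((((()()))))))"
Tracking depth:
  Position 0 '(': depth becomes 1
  Position 1 ')': depth becomes 0
  Position 2 '(': depth becomes 1
  Position 3 ')': depth becomes 0
  Position 4 '(': depth becomes 1
  Position 5 '(': depth becomes 2
  Position 6 ')': depth becomes 1
  Position 7 ')': depth becomes 0
  Position 8 '(': depth becomes 1
  Position 9 '(': depth becomes 2
  Position 10 '(': depth becomes 3
  Position 11 '(': depth becomes 4
  Position 12 ')': depth becomes 3
  Position 13 ')': depth becomes 2
  Position 14 '(': depth becomes 3
  Position 15 '(': depth becomes 4
  Position 16 '(': depth becomes 5
  Position 17 '(': depth becomes 6
  Position 18 '(': depth becomes 7
  Position 19 ')': depth becomes 6
  Position 20 '(': depth becomes 7
  Position 21 ')': depth becomes 6
  Position 22 ')': depth becomes 5
  Position 23 ')': depth becomes 4
  Position 24 ')': depth becomes 3
  Position 25 ')': depth becomes 2
  Position 26 ')': depth becomes 1
  Position 27 ')': depth becomes 0
Maximum depth reached: 7

7


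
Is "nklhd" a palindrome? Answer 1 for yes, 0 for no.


Input: nklhd
Reversed: dhlkn
  Compare pos 0 ('n') with pos 4 ('d'): MISMATCH
  Compare pos 1 ('k') with pos 3 ('h'): MISMATCH
Result: not a palindrome

0


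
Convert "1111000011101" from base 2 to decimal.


Input: "1111000011101" in base 2
Positional expansion:
  Digit '1' (value 1) x 2^12 = 4096
  Digit '1' (value 1) x 2^11 = 2048
  Digit '1' (value 1) x 2^10 = 1024
  Digit '1' (value 1) x 2^9 = 512
  Digit '0' (value 0) x 2^8 = 0
  Digit '0' (value 0) x 2^7 = 0
  Digit '0' (value 0) x 2^6 = 0
  Digit '0' (value 0) x 2^5 = 0
  Digit '1' (value 1) x 2^4 = 16
  Digit '1' (value 1) x 2^3 = 8
  Digit '1' (value 1) x 2^2 = 4
  Digit '0' (value 0) x 2^1 = 0
  Digit '1' (value 1) x 2^0 = 1
Sum = 7709

7709


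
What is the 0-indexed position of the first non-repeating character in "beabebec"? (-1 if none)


Input: beabebec
Character frequencies:
  'a': 1
  'b': 3
  'c': 1
  'e': 3
Scanning left to right for freq == 1:
  Position 0 ('b'): freq=3, skip
  Position 1 ('e'): freq=3, skip
  Position 2 ('a'): unique! => answer = 2

2


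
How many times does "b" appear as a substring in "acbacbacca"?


Searching for "b" in "acbacbacca"
Scanning each position:
  Position 0: "a" => no
  Position 1: "c" => no
  Position 2: "b" => MATCH
  Position 3: "a" => no
  Position 4: "c" => no
  Position 5: "b" => MATCH
  Position 6: "a" => no
  Position 7: "c" => no
  Position 8: "c" => no
  Position 9: "a" => no
Total occurrences: 2

2
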